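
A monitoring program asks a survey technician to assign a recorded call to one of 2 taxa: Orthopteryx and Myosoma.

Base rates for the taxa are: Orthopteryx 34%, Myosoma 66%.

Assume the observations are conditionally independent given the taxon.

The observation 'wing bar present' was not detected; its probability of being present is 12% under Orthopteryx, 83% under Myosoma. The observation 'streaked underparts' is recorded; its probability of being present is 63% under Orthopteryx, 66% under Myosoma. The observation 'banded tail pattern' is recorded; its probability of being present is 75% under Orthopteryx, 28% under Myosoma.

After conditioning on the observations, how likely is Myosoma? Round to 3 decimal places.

0.128

By Bayes' rule with conditional independence, the unnormalized weight for each hypothesis is prior × ∏ likelihoods (using 1 − P(present | H) for each absent observation):
  Orthopteryx: 0.34 × (1 − 0.12) × 0.63 × 0.75 = 0.14137
  Myosoma: 0.66 × (1 − 0.83) × 0.66 × 0.28 = 0.020735
Normalizing constant Z = 0.14137 + 0.020735 = 0.16211.
P(Myosoma | evidence) = 0.020735 / 0.16211 ≈ 0.128.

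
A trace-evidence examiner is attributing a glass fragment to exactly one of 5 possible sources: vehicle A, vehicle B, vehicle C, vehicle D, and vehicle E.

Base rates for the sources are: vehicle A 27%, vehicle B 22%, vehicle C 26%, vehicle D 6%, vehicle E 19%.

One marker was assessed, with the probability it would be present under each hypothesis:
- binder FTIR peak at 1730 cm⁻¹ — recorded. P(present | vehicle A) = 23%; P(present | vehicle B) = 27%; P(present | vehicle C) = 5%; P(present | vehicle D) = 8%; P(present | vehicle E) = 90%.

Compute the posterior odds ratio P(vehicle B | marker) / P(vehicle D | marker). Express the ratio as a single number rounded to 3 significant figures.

12.4

Posterior odds equal prior odds times the likelihood ratio; only the two competing hypotheses matter.
  vehicle B: 0.22 × 0.27 = 0.0594
  vehicle D: 0.06 × 0.08 = 0.0048
Posterior odds = 0.0594 / 0.0048 ≈ 12.4.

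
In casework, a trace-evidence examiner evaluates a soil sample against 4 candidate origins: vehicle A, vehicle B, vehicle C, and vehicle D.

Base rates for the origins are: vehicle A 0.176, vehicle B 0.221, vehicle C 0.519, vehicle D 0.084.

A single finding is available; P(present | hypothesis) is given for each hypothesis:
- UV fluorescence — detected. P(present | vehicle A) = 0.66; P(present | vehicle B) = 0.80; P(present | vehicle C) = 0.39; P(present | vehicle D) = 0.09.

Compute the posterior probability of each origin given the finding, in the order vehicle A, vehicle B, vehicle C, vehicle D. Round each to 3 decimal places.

0.231, 0.352, 0.402, 0.015

Multiply each prior by the likelihood of the finding:
  vehicle A: 0.176 × 0.66 = 0.11616
  vehicle B: 0.221 × 0.80 = 0.1768
  vehicle C: 0.519 × 0.39 = 0.20241
  vehicle D: 0.084 × 0.09 = 0.00756
Normalizing constant Z = 0.11616 + 0.1768 + 0.20241 + 0.00756 = 0.50293.
P(vehicle A | evidence) = 0.11616 / 0.50293 ≈ 0.231
P(vehicle B | evidence) = 0.1768 / 0.50293 ≈ 0.352
P(vehicle C | evidence) = 0.20241 / 0.50293 ≈ 0.402
P(vehicle D | evidence) = 0.00756 / 0.50293 ≈ 0.015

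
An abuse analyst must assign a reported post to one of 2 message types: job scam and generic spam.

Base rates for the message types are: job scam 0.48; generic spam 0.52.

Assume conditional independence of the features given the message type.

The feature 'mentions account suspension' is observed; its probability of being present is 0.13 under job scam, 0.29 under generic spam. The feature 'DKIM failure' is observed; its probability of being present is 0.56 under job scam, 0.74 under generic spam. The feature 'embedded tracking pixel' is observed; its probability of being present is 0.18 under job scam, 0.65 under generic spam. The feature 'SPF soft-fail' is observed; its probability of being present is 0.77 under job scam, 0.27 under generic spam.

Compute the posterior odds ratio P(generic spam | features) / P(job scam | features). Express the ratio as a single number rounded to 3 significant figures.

4.04

Unnormalized posterior weight (prior times the feature likelihoods) for each of the two hypotheses:
  generic spam: 0.52 × 0.29 × 0.74 × 0.65 × 0.27 = 0.019584
  job scam: 0.48 × 0.13 × 0.56 × 0.18 × 0.77 = 0.0048432
Posterior odds = 0.019584 / 0.0048432 ≈ 4.04.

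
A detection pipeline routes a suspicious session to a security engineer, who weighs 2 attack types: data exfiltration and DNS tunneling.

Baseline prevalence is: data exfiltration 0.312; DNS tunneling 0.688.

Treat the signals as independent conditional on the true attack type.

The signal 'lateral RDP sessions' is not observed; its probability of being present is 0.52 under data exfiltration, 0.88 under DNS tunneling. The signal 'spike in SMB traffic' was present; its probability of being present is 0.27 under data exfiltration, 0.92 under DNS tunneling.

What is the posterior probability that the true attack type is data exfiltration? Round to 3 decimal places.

0.347

Multiply each prior by the joint likelihood of the signal pattern (using 1 − P(present | H) for each absent signal):
  data exfiltration: 0.312 × (1 − 0.52) × 0.27 = 0.040435
  DNS tunneling: 0.688 × (1 − 0.88) × 0.92 = 0.075955
Normalizing constant Z = 0.040435 + 0.075955 = 0.11639.
P(data exfiltration | evidence) = 0.040435 / 0.11639 ≈ 0.347.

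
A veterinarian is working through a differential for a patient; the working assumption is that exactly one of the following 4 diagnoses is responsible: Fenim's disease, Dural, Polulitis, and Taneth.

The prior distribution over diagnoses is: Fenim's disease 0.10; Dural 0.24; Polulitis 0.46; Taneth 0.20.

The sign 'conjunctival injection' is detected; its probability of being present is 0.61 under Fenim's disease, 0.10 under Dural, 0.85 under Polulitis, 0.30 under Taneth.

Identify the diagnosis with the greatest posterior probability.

Polulitis

For each hypothesis, the unnormalized posterior weight is prior × likelihood:
  Fenim's disease: 0.10 × 0.61 = 0.061
  Dural: 0.24 × 0.10 = 0.024
  Polulitis: 0.46 × 0.85 = 0.391
  Taneth: 0.20 × 0.30 = 0.06
Marginal likelihood of the evidence = 0.536.
P(Fenim's disease | evidence) ≈ 0.061 / 0.536 ≈ 0.114
P(Dural | evidence) ≈ 0.024 / 0.536 ≈ 0.045
P(Polulitis | evidence) ≈ 0.391 / 0.536 ≈ 0.729
P(Taneth | evidence) ≈ 0.06 / 0.536 ≈ 0.112
The largest is 0.729, so Polulitis is most probable.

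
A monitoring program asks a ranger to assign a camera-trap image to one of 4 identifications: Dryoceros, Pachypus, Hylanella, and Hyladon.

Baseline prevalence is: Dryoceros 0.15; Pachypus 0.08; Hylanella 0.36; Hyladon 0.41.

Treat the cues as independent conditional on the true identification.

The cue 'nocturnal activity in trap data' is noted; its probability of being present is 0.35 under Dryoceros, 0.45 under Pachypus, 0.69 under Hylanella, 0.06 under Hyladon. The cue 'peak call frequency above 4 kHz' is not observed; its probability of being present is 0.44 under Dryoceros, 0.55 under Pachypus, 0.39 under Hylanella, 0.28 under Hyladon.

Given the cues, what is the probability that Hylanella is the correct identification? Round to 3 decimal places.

0.705

By Bayes' rule with conditional independence, the unnormalized weight for each hypothesis is prior × ∏ likelihoods (using 1 − P(present | H) for each absent cue):
  Dryoceros: 0.15 × 0.35 × (1 − 0.44) = 0.0294
  Pachypus: 0.08 × 0.45 × (1 − 0.55) = 0.0162
  Hylanella: 0.36 × 0.69 × (1 − 0.39) = 0.15152
  Hyladon: 0.41 × 0.06 × (1 − 0.28) = 0.017712
The unnormalized weights sum to 0.21484.
P(Hylanella | evidence) = 0.15152 / 0.21484 ≈ 0.705.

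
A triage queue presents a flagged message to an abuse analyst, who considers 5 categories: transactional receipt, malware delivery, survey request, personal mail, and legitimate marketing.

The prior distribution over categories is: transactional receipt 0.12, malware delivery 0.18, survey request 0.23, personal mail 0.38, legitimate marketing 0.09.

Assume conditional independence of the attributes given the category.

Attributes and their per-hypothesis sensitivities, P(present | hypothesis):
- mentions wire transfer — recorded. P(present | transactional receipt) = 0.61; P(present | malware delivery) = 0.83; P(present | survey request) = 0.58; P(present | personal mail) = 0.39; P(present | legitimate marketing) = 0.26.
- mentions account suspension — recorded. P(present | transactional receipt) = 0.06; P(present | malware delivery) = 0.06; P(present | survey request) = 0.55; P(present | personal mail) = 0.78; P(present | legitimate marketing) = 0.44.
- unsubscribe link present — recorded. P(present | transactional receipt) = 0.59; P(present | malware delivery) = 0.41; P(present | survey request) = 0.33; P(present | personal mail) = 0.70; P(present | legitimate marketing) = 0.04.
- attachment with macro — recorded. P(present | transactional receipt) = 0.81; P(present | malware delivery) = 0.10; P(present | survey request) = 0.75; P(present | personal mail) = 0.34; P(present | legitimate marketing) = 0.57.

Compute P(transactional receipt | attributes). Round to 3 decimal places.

For each hypothesis, the unnormalized posterior weight is prior × product of the attribute likelihoods:
  transactional receipt: 0.12 × 0.61 × 0.06 × 0.59 × 0.81 = 0.0020989
  malware delivery: 0.18 × 0.83 × 0.06 × 0.41 × 0.10 = 0.00036752
  survey request: 0.23 × 0.58 × 0.55 × 0.33 × 0.75 = 0.018159
  personal mail: 0.38 × 0.39 × 0.78 × 0.70 × 0.34 = 0.027512
  legitimate marketing: 0.09 × 0.26 × 0.44 × 0.04 × 0.57 = 0.00023475
The unnormalized weights sum to 0.048372.
P(transactional receipt | evidence) = 0.0020989 / 0.048372 ≈ 0.043.

0.043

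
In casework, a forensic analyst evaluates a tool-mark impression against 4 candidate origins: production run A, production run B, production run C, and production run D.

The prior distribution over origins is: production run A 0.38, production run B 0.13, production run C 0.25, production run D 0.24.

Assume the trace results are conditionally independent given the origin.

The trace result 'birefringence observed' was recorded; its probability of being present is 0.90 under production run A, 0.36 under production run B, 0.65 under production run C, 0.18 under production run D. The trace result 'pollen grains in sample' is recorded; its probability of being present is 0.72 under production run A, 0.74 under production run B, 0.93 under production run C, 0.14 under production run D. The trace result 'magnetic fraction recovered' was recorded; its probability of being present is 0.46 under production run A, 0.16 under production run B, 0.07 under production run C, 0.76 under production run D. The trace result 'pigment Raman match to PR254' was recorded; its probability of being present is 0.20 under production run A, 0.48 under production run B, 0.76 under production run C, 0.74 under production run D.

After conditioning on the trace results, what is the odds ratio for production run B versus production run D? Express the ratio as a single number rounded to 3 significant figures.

Posterior odds equal prior odds times the likelihood ratio; only the two competing hypotheses matter.
  production run B: 0.13 × 0.36 × 0.74 × 0.16 × 0.48 = 0.0026597
  production run D: 0.24 × 0.18 × 0.14 × 0.76 × 0.74 = 0.0034014
Odds(production run B : production run D) = 0.0026597 / 0.0034014 ≈ 0.782.

0.782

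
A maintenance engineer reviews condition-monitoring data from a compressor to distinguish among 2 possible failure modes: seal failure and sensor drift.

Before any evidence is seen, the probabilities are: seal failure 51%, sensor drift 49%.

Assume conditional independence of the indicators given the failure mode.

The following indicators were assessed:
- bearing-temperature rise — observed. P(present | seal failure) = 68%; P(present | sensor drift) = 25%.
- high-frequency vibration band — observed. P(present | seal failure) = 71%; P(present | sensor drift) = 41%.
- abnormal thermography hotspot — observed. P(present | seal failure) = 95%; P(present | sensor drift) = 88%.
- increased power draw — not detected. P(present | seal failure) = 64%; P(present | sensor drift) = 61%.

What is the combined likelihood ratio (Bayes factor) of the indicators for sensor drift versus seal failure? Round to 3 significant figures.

Take the product of per-indicator likelihoods under each hypothesis (using 1 − P(present | H) for each absent indicator), then divide.
  sensor drift: 0.25 × 0.41 × 0.88 × (1 − 0.61) = 0.035178
  seal failure: 0.68 × 0.71 × 0.95 × (1 − 0.64) = 0.16512
Bayes factor = 0.035178 / 0.16512 ≈ 0.213

0.213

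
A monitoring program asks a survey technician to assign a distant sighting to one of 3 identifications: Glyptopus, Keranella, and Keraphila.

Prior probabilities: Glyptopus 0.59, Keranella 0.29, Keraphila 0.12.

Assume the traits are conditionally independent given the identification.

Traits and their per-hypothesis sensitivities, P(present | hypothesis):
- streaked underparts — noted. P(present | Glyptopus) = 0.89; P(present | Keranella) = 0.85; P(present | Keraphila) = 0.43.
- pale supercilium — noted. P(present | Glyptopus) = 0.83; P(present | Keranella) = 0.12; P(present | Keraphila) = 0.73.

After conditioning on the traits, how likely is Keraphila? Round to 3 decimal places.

0.075

By Bayes' rule with conditional independence, the unnormalized weight for each hypothesis is prior × ∏ likelihoods:
  Glyptopus: 0.59 × 0.89 × 0.83 = 0.43583
  Keranella: 0.29 × 0.85 × 0.12 = 0.02958
  Keraphila: 0.12 × 0.43 × 0.73 = 0.037668
Marginal likelihood of the evidence = 0.50308.
P(Keraphila | evidence) = 0.037668 / 0.50308 ≈ 0.075.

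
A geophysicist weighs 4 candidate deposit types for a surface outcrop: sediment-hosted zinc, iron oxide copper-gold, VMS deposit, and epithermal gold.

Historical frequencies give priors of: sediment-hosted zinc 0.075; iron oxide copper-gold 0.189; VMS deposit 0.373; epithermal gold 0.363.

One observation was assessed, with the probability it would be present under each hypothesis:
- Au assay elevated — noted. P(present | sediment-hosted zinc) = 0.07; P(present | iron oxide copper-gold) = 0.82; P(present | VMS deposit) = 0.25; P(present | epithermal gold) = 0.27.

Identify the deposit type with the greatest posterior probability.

For each hypothesis, the unnormalized posterior weight is prior × likelihood:
  sediment-hosted zinc: 0.075 × 0.07 = 0.00525
  iron oxide copper-gold: 0.189 × 0.82 = 0.15498
  VMS deposit: 0.373 × 0.25 = 0.09325
  epithermal gold: 0.363 × 0.27 = 0.09801
The unnormalized weights sum to 0.35149.
P(sediment-hosted zinc | evidence) ≈ 0.00525 / 0.35149 ≈ 0.015
P(iron oxide copper-gold | evidence) ≈ 0.15498 / 0.35149 ≈ 0.441
P(VMS deposit | evidence) ≈ 0.09325 / 0.35149 ≈ 0.265
P(epithermal gold | evidence) ≈ 0.09801 / 0.35149 ≈ 0.279
The largest is 0.441, so iron oxide copper-gold is most probable.

iron oxide copper-gold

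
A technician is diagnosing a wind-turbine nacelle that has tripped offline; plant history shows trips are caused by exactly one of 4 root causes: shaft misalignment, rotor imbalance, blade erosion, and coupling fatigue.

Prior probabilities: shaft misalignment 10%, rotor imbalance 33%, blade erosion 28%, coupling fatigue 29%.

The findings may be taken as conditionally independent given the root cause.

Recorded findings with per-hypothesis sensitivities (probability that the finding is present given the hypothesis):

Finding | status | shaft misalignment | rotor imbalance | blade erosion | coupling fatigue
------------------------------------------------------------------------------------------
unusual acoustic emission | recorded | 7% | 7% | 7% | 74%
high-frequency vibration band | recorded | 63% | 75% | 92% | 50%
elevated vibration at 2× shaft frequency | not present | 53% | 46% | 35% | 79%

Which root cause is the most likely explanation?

coupling fatigue

For each hypothesis, the unnormalized posterior weight is prior × product of the finding likelihoods (using 1 − P(present | H) for each absent finding):
  shaft misalignment: 0.10 × 0.07 × 0.63 × (1 − 0.53) = 0.0020727
  rotor imbalance: 0.33 × 0.07 × 0.75 × (1 − 0.46) = 0.0093555
  blade erosion: 0.28 × 0.07 × 0.92 × (1 − 0.35) = 0.011721
  coupling fatigue: 0.29 × 0.74 × 0.50 × (1 − 0.79) = 0.022533
Normalizing constant Z = 0.0020727 + 0.0093555 + 0.011721 + 0.022533 = 0.045682.
P(shaft misalignment | evidence) ≈ 0.0020727 / 0.045682 ≈ 0.045
P(rotor imbalance | evidence) ≈ 0.0093555 / 0.045682 ≈ 0.205
P(blade erosion | evidence) ≈ 0.011721 / 0.045682 ≈ 0.257
P(coupling fatigue | evidence) ≈ 0.022533 / 0.045682 ≈ 0.493
The largest is 0.493, so coupling fatigue is most probable.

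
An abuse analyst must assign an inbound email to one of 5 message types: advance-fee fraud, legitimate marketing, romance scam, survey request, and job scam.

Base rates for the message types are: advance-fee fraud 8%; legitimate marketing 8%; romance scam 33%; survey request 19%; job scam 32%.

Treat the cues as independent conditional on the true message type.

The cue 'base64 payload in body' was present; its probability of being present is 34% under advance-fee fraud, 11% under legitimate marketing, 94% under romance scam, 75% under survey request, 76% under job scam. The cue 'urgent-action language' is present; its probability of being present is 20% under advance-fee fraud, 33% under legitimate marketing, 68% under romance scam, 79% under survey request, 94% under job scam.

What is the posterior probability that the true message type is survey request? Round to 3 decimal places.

0.201

For each hypothesis, the unnormalized posterior weight is prior × product of the cue likelihoods:
  advance-fee fraud: 0.08 × 0.34 × 0.20 = 0.00544
  legitimate marketing: 0.08 × 0.11 × 0.33 = 0.002904
  romance scam: 0.33 × 0.94 × 0.68 = 0.21094
  survey request: 0.19 × 0.75 × 0.79 = 0.11258
  job scam: 0.32 × 0.76 × 0.94 = 0.22861
Normalizing constant Z = 0.00544 + 0.002904 + 0.21094 + 0.11258 + 0.22861 = 0.56046.
P(survey request | evidence) = 0.11258 / 0.56046 ≈ 0.201.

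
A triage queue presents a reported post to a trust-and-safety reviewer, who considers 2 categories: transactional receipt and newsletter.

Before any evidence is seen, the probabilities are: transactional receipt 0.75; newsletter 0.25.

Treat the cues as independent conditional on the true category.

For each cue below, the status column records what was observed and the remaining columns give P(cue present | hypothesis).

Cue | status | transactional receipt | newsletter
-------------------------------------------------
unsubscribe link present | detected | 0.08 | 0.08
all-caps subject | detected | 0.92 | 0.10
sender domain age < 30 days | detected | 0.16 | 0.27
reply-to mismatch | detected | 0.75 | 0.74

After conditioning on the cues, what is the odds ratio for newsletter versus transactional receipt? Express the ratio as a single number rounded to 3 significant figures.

0.0603

The normalizing constant cancels in an odds ratio, so compute prior × likelihood for the two hypotheses only:
  newsletter: 0.25 × 0.08 × 0.10 × 0.27 × 0.74 = 0.0003996
  transactional receipt: 0.75 × 0.08 × 0.92 × 0.16 × 0.75 = 0.006624
Odds(newsletter : transactional receipt) = 0.0003996 / 0.006624 ≈ 0.0603.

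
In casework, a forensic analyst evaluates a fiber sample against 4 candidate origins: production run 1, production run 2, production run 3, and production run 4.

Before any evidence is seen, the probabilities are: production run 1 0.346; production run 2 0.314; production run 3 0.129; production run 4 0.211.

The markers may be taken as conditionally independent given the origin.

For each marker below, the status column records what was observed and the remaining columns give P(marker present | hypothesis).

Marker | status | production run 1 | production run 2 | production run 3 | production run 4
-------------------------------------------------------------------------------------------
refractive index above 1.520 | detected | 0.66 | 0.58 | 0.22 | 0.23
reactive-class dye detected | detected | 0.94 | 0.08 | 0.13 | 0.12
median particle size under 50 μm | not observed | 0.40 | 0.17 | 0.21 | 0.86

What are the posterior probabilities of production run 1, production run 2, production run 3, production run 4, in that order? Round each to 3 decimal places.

Multiply each prior by the joint likelihood of the marker pattern (using 1 − P(present | H) for each absent marker):
  production run 1: 0.346 × 0.66 × 0.94 × (1 − 0.40) = 0.1288
  production run 2: 0.314 × 0.58 × 0.08 × (1 − 0.17) = 0.012093
  production run 3: 0.129 × 0.22 × 0.13 × (1 − 0.21) = 0.0029146
  production run 4: 0.211 × 0.23 × 0.12 × (1 − 0.86) = 0.0008153
Normalizing constant Z = 0.1288 + 0.012093 + 0.0029146 + 0.0008153 = 0.14462.
P(production run 1 | evidence) = 0.1288 / 0.14462 ≈ 0.891
P(production run 2 | evidence) = 0.012093 / 0.14462 ≈ 0.084
P(production run 3 | evidence) = 0.0029146 / 0.14462 ≈ 0.020
P(production run 4 | evidence) = 0.0008153 / 0.14462 ≈ 0.006

0.891, 0.084, 0.020, 0.006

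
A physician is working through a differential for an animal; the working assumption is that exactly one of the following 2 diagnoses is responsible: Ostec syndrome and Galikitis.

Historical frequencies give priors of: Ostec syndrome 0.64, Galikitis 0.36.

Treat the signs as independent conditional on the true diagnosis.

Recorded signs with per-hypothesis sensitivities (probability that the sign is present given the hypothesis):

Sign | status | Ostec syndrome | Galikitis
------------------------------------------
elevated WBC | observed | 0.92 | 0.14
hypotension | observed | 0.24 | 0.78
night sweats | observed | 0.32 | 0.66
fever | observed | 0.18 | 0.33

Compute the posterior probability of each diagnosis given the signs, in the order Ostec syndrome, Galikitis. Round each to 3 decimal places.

By Bayes' rule with conditional independence, the unnormalized weight for each hypothesis is prior × ∏ likelihoods:
  Ostec syndrome: 0.64 × 0.92 × 0.24 × 0.32 × 0.18 = 0.0081396
  Galikitis: 0.36 × 0.14 × 0.78 × 0.66 × 0.33 = 0.0085622
Normalizing constant Z = 0.0081396 + 0.0085622 = 0.016702.
P(Ostec syndrome | evidence) = 0.0081396 / 0.016702 ≈ 0.487
P(Galikitis | evidence) = 0.0085622 / 0.016702 ≈ 0.513

0.487, 0.513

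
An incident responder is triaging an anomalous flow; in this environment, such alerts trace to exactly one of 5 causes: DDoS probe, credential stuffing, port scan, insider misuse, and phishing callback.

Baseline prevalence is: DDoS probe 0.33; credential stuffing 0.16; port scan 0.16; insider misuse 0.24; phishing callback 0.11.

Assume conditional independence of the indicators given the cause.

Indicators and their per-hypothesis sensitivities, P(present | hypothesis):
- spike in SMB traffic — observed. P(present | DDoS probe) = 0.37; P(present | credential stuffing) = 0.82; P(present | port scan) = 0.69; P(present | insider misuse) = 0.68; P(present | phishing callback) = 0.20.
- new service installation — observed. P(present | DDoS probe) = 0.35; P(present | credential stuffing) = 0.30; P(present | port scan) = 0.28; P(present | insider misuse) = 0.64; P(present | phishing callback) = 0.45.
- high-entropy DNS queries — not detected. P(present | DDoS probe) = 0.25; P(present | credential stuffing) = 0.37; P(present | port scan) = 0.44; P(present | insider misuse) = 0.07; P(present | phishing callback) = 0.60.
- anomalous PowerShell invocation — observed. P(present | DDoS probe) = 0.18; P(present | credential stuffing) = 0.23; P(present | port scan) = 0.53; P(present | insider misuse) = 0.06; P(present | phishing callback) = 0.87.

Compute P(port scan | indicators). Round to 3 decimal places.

0.307

Multiply each prior by the joint likelihood of the indicator pattern (using 1 − P(present | H) for each absent indicator):
  DDoS probe: 0.33 × 0.37 × 0.35 × (1 − 0.25) × 0.18 = 0.0057692
  credential stuffing: 0.16 × 0.82 × 0.30 × (1 − 0.37) × 0.23 = 0.0057033
  port scan: 0.16 × 0.69 × 0.28 × (1 − 0.44) × 0.53 = 0.0091747
  insider misuse: 0.24 × 0.68 × 0.64 × (1 − 0.07) × 0.06 = 0.0058282
  phishing callback: 0.11 × 0.20 × 0.45 × (1 − 0.60) × 0.87 = 0.0034452
Normalizing constant Z = 0.0057692 + 0.0057033 + 0.0091747 + 0.0058282 + 0.0034452 = 0.029921.
P(port scan | evidence) = 0.0091747 / 0.029921 ≈ 0.307.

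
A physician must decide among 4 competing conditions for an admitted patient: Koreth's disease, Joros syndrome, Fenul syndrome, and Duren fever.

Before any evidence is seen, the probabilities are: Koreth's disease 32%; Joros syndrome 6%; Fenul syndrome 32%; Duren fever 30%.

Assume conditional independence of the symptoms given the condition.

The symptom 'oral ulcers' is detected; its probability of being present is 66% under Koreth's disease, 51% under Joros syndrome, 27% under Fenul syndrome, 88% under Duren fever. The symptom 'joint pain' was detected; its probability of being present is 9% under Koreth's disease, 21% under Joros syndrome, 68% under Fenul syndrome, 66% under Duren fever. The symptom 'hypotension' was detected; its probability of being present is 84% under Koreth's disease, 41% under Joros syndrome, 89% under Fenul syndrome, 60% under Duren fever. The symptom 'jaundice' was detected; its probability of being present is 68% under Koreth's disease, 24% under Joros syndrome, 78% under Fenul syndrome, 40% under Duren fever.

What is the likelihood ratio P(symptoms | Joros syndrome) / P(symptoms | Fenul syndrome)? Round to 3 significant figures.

0.0827

Take the product of per-symptom likelihoods under each hypothesis, then divide.
  Joros syndrome: 0.51 × 0.21 × 0.41 × 0.24 = 0.010539
  Fenul syndrome: 0.27 × 0.68 × 0.89 × 0.78 = 0.12746
Bayes factor = 0.010539 / 0.12746 ≈ 0.0827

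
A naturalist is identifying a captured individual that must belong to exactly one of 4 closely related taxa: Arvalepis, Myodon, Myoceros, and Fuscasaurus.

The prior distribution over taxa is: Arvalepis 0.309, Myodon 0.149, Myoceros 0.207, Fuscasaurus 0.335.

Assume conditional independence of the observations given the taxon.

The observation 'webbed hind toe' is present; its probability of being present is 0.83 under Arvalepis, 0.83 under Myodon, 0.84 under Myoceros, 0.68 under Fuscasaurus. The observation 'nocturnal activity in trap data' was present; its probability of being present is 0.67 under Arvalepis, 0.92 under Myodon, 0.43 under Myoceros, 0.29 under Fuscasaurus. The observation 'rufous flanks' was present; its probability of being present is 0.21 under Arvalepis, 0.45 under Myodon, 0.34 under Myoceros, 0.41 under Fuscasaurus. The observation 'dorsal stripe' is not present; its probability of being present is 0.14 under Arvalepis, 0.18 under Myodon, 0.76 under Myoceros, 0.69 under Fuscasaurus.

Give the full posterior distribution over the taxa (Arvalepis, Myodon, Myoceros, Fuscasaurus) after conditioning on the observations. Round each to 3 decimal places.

Multiply each prior by the joint likelihood of the evidence pattern (using 1 − P(present | H) for each absent observation):
  Arvalepis: 0.309 × 0.83 × 0.67 × 0.21 × (1 − 0.14) = 0.031033
  Myodon: 0.149 × 0.83 × 0.92 × 0.45 × (1 − 0.18) = 0.041983
  Myoceros: 0.207 × 0.84 × 0.43 × 0.34 × (1 − 0.76) = 0.0061011
  Fuscasaurus: 0.335 × 0.68 × 0.29 × 0.41 × (1 − 0.69) = 0.0083965
The unnormalized weights sum to 0.087514.
P(Arvalepis | evidence) = 0.031033 / 0.087514 ≈ 0.355
P(Myodon | evidence) = 0.041983 / 0.087514 ≈ 0.480
P(Myoceros | evidence) = 0.0061011 / 0.087514 ≈ 0.070
P(Fuscasaurus | evidence) = 0.0083965 / 0.087514 ≈ 0.096

0.355, 0.480, 0.070, 0.096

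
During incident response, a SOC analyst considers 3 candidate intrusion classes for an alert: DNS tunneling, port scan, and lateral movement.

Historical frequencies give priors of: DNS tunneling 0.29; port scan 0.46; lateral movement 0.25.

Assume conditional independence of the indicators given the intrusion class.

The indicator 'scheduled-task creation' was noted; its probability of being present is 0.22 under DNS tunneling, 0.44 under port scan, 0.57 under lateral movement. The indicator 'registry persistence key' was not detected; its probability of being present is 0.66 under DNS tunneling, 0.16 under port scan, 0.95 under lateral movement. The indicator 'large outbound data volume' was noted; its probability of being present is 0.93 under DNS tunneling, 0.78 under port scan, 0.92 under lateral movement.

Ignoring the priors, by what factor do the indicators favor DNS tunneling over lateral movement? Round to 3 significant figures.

2.65

The Bayes factor is the ratio of the joint likelihoods of the indicator pattern under the two hypotheses (using 1 − P(present | H) for each absent indicator).
  DNS tunneling: 0.22 × (1 − 0.66) × 0.93 = 0.069564
  lateral movement: 0.57 × (1 − 0.95) × 0.92 = 0.02622
Bayes factor = 0.069564 / 0.02622 ≈ 2.65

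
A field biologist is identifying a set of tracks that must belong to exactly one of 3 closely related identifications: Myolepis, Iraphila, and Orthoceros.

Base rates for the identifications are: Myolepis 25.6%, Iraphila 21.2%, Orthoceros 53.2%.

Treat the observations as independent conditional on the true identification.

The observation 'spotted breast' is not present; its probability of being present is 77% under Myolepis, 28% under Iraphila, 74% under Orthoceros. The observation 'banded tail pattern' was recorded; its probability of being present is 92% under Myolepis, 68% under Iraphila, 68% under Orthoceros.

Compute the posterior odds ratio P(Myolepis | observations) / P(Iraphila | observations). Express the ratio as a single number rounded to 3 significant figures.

0.522

The normalizing constant cancels in an odds ratio, so compute prior × likelihood for the two hypotheses only (using 1 − P(present | H) for each absent observation):
  Myolepis: 0.256 × (1 − 0.77) × 0.92 = 0.05417
  Iraphila: 0.212 × (1 − 0.28) × 0.68 = 0.1038
Odds(Myolepis : Iraphila) = 0.05417 / 0.1038 ≈ 0.522.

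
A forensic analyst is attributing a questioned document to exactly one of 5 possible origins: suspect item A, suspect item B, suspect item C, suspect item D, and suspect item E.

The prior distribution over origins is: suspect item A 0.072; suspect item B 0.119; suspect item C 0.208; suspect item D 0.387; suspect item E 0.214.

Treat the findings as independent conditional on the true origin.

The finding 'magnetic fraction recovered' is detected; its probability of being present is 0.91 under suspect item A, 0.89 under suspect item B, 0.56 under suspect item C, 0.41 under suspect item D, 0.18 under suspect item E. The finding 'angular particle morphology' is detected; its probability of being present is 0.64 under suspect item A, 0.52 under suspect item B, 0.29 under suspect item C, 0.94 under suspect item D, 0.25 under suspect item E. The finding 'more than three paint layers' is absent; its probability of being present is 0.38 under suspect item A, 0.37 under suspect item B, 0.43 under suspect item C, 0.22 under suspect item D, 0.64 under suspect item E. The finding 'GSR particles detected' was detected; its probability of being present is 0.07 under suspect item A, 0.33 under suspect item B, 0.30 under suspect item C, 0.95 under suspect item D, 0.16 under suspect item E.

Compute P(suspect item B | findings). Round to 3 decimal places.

0.088

For each hypothesis, the unnormalized posterior weight is prior × product of the finding likelihoods (using 1 − P(present | H) for each absent finding):
  suspect item A: 0.072 × 0.91 × 0.64 × (1 − 0.38) × 0.07 = 0.0018199
  suspect item B: 0.119 × 0.89 × 0.52 × (1 − 0.37) × 0.33 = 0.01145
  suspect item C: 0.208 × 0.56 × 0.29 × (1 − 0.43) × 0.30 = 0.0057762
  suspect item D: 0.387 × 0.41 × 0.94 × (1 − 0.22) × 0.95 = 0.11052
  suspect item E: 0.214 × 0.18 × 0.25 × (1 − 0.64) × 0.16 = 0.00055469
Marginal likelihood of the evidence = 0.13012.
P(suspect item B | evidence) = 0.01145 / 0.13012 ≈ 0.088.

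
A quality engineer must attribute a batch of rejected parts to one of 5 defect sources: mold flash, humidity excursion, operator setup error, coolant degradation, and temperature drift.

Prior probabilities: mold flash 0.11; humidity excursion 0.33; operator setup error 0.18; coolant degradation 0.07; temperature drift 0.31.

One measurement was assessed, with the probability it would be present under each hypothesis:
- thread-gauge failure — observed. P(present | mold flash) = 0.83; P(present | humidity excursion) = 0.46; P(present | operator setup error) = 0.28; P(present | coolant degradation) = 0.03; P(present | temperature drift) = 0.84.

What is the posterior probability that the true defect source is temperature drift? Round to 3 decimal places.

By Bayes' rule, the unnormalized weight for each hypothesis is prior × likelihood:
  mold flash: 0.11 × 0.83 = 0.0913
  humidity excursion: 0.33 × 0.46 = 0.1518
  operator setup error: 0.18 × 0.28 = 0.0504
  coolant degradation: 0.07 × 0.03 = 0.0021
  temperature drift: 0.31 × 0.84 = 0.2604
Normalizing constant Z = 0.0913 + 0.1518 + 0.0504 + 0.0021 + 0.2604 = 0.556.
P(temperature drift | evidence) = 0.2604 / 0.556 ≈ 0.468.

0.468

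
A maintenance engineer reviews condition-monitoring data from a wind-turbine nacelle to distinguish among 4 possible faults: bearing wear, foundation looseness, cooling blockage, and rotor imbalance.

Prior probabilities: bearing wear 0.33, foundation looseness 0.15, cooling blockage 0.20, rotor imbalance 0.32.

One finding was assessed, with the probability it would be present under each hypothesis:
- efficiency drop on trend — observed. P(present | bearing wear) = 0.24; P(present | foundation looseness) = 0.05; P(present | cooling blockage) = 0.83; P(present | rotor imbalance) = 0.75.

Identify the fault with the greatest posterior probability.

rotor imbalance

By Bayes' rule, the unnormalized weight for each hypothesis is prior × likelihood:
  bearing wear: 0.33 × 0.24 = 0.0792
  foundation looseness: 0.15 × 0.05 = 0.0075
  cooling blockage: 0.20 × 0.83 = 0.166
  rotor imbalance: 0.32 × 0.75 = 0.24
The unnormalized weights sum to 0.4927.
P(bearing wear | evidence) ≈ 0.0792 / 0.4927 ≈ 0.161
P(foundation looseness | evidence) ≈ 0.0075 / 0.4927 ≈ 0.015
P(cooling blockage | evidence) ≈ 0.166 / 0.4927 ≈ 0.337
P(rotor imbalance | evidence) ≈ 0.24 / 0.4927 ≈ 0.487
The largest is 0.487, so rotor imbalance is most probable.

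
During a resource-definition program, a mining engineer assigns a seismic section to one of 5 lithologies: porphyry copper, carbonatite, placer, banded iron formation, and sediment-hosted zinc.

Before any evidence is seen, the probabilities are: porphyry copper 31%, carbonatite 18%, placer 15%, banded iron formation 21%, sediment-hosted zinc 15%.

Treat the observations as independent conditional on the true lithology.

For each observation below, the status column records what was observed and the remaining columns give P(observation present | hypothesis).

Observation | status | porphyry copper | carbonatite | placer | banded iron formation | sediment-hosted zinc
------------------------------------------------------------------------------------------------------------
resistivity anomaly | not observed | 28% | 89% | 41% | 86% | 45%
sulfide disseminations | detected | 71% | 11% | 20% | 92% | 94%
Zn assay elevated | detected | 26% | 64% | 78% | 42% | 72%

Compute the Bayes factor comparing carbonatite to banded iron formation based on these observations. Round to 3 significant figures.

0.143

The Bayes factor is the ratio of the joint likelihoods of the evidence pattern under the two hypotheses (using 1 − P(present | H) for each absent observation).
  carbonatite: (1 − 0.89) × 0.11 × 0.64 = 0.007744
  banded iron formation: (1 − 0.86) × 0.92 × 0.42 = 0.054096
Bayes factor = 0.007744 / 0.054096 ≈ 0.143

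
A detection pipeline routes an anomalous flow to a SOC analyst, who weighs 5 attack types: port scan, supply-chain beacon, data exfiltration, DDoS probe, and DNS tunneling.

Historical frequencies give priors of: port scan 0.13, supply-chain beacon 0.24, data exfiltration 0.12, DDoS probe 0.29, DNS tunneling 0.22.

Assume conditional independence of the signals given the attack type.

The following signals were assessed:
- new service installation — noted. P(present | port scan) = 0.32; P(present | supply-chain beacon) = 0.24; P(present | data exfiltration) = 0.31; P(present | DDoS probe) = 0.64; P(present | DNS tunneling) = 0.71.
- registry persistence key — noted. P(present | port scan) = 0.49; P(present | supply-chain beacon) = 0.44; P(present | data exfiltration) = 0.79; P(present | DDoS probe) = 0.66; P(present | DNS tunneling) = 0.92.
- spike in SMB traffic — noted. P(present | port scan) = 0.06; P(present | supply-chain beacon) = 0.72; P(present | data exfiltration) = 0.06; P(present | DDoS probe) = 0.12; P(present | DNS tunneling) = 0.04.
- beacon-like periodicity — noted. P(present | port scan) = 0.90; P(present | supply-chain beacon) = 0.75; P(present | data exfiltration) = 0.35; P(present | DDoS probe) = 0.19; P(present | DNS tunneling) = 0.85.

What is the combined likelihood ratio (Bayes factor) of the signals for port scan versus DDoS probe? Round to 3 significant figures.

The Bayes factor is the ratio of the joint likelihoods of the signal pattern under the two hypotheses.
  port scan: 0.32 × 0.49 × 0.06 × 0.90 = 0.0084672
  DDoS probe: 0.64 × 0.66 × 0.12 × 0.19 = 0.0096307
Bayes factor = 0.0084672 / 0.0096307 ≈ 0.879

0.879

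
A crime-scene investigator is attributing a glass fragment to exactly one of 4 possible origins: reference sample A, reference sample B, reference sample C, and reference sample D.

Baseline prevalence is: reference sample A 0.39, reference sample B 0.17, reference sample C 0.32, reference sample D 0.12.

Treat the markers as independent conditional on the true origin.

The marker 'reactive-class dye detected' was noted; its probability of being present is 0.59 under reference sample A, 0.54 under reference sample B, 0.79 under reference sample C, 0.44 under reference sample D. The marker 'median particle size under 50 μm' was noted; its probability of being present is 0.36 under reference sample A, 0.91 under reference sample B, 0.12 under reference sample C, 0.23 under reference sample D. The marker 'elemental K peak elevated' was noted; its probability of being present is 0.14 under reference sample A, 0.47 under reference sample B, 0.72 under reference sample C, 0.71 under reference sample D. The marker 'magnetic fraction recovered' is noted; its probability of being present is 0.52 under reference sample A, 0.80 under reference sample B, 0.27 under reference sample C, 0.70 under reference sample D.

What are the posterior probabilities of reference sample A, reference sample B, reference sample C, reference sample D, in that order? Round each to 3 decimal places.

By Bayes' rule with conditional independence, the unnormalized weight for each hypothesis is prior × ∏ likelihoods:
  reference sample A: 0.39 × 0.59 × 0.36 × 0.14 × 0.52 = 0.0060305
  reference sample B: 0.17 × 0.54 × 0.91 × 0.47 × 0.80 = 0.03141
  reference sample C: 0.32 × 0.79 × 0.12 × 0.72 × 0.27 = 0.0058973
  reference sample D: 0.12 × 0.44 × 0.23 × 0.71 × 0.70 = 0.0060356
The unnormalized weights sum to 0.049374.
P(reference sample A | evidence) = 0.0060305 / 0.049374 ≈ 0.122
P(reference sample B | evidence) = 0.03141 / 0.049374 ≈ 0.636
P(reference sample C | evidence) = 0.0058973 / 0.049374 ≈ 0.119
P(reference sample D | evidence) = 0.0060356 / 0.049374 ≈ 0.122

0.122, 0.636, 0.119, 0.122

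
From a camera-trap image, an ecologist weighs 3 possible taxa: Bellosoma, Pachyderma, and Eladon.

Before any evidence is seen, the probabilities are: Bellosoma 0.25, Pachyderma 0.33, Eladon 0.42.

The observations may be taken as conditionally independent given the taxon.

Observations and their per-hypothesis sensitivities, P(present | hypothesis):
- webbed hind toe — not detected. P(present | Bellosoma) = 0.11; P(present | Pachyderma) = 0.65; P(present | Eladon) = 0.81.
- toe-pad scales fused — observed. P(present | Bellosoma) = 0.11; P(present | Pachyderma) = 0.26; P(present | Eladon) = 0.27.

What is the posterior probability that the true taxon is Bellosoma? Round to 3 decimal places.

0.322

For each hypothesis, the unnormalized posterior weight is prior × product of the observation likelihoods (using 1 − P(present | H) for each absent observation):
  Bellosoma: 0.25 × (1 − 0.11) × 0.11 = 0.024475
  Pachyderma: 0.33 × (1 − 0.65) × 0.26 = 0.03003
  Eladon: 0.42 × (1 − 0.81) × 0.27 = 0.021546
Marginal likelihood of the evidence = 0.076051.
P(Bellosoma | evidence) = 0.024475 / 0.076051 ≈ 0.322.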